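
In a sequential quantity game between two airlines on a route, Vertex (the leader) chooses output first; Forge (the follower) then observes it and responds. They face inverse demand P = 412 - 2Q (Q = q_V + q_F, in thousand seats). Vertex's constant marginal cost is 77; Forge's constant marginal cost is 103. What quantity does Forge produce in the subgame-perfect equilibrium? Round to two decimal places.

The follower Forge best-responds to any q_V: π_F = (412 - 2Q)q_F - 103q_F.
Follower FOC: 309 - 2q_V - 4q_F = 0, so q_F(q_V) = (309 - 2q_V)/4.
The leader anticipates this reaction. Substituting into P = 412 - 2Q gives P = 515/2 - q_V, so π_V = (515/2 - q_V)q_V - 77q_V.
Leader FOC: 361/2 - 2q_V = 0, so q_V = 361/4.
Then q_F = (309 - 2·(361/4))/4 = 257/8.

32.13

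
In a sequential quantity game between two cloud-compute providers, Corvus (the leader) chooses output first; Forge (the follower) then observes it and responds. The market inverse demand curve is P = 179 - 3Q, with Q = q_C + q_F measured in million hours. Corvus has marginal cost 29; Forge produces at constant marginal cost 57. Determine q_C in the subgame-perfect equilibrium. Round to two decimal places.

29.67

Solve by backward induction. Given q_C, the follower Forge maximises π_F = (179 - 3q_C - 3q_F)q_F - 57q_F.
Follower FOC: 122 - 3q_C - 6q_F = 0, so q_F(q_C) = (122 - 3q_C)/6.
The leader anticipates this reaction. Substituting into P = 179 - 3Q gives P = 118 - (3/2)q_C, so π_C = (118 - (3/2)q_C)q_C - 29q_C.
Maximising: ∂π_C/∂q_C = 89 - 3q_C = 0, giving q_C = 89/3.
Then q_F = (122 - 3·(89/3))/6 = 11/2.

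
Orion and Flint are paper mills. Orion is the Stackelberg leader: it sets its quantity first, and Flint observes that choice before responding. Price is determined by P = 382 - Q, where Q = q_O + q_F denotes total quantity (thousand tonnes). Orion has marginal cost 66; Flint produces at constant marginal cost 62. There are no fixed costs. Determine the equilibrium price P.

The follower Flint best-responds to any q_O: π_F = (382 - Q)q_F - 62q_F.
Follower FOC: 320 - q_O - 2q_F = 0, so q_F(q_O) = (320 - q_O)/2.
The leader anticipates this reaction. Substituting into P = 382 - Q gives P = 222 - (1/2)q_O, so π_O = (222 - (1/2)q_O)q_O - 66q_O.
Maximising: ∂π_O/∂q_O = 156 - q_O = 0, giving q_O = 156.
Then q_F = (320 - 156)/2 = 82.
Total output Q = 238, so price P = 382 - 238 = 144.

144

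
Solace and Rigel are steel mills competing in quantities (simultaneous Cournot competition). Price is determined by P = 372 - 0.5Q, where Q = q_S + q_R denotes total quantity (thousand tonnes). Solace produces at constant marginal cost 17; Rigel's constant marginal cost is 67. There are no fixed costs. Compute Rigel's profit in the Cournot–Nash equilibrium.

Solace's profit: π_S = (372 - 0.5Q)q_S - (17q_S). Setting ∂π_S/∂q_S = 0: 355 - q_S - (1/2)(q_R) = 0.
Rigel's first-order condition: 305 - q_R - (1/2)(q_S) = 0.
Best responses: q_S = (355 - (1/2)q_R), q_R = (305 - (1/2)q_S).
Solving the pair: q_S = 270, q_R = 170.
Price P = 372 - (1/2)·440 = 152.
Rigel's profit: (152 - 67)·170 = 14450.

14450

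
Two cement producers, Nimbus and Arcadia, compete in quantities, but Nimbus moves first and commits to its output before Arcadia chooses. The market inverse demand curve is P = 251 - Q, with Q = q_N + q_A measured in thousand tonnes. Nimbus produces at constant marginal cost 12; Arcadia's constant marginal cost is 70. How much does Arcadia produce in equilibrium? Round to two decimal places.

16.25

Solve by backward induction. Given q_N, the follower Arcadia maximises π_A = (251 - q_N - q_A)q_A - 70q_A.
Setting the follower's marginal profit to zero, 181 - q_N - 2q_A = 0, i.e. q_A = (181 - q_N)/2.
The leader anticipates this reaction. Substituting into P = 251 - Q gives P = 321/2 - (1/2)q_N, so π_N = (321/2 - (1/2)q_N)q_N - 12q_N.
Maximising: ∂π_N/∂q_N = 297/2 - q_N = 0, giving q_N = 297/2.
Then q_A = (181 - 297/2)/2 = 65/4.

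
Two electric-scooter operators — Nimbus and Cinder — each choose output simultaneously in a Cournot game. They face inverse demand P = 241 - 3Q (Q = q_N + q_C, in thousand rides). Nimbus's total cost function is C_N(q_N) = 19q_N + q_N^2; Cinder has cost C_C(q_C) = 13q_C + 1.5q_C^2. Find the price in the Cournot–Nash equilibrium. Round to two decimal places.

Nimbus's profit: π_N = (241 - 3Q)q_N - (19q_N + q_N²). Setting ∂π_N/∂q_N = 0: 222 - 8q_N - 3(q_C) = 0.
Cinder's profit: π_C = (241 - 3Q)q_C - (13q_C + (3/2)q_C²). Setting ∂π_C/∂q_C = 0: 228 - 9q_C - 3(q_N) = 0.
Rearranging gives the reaction functions q_N = (222 - 3q_C)/8 and q_C = (228 - 3q_N)/9.
Solving the pair: q_N = 146/7, q_C = 386/21.
Total output Q = 824/21, so price P = 241 - 3·(824/21) = 863/7.

123.29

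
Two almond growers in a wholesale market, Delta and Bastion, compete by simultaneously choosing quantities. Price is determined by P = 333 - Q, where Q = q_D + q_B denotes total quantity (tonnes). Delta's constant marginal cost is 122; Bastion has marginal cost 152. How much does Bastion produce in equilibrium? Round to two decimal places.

50.33

Delta's profit: π_D = (333 - Q)q_D - (122q_D). Setting ∂π_D/∂q_D = 0: 211 - 2q_D - (q_B) = 0.
Bastion's profit: π_B = (333 - Q)q_B - (152q_B). Setting ∂π_B/∂q_B = 0: 181 - 2q_B - (q_D) = 0.
Best responses: q_D = (211 - q_B)/2, q_B = (181 - q_D)/2.
Solving the pair: q_D = 241/3, q_B = 151/3.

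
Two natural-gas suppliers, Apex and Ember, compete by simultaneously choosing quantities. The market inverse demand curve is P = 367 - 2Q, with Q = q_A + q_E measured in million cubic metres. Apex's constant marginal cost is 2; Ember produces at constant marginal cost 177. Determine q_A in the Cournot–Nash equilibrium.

90

Apex's profit: π_A = (367 - 2Q)q_A - (2q_A). Setting ∂π_A/∂q_A = 0: 365 - 4q_A - 2(q_E) = 0.
Ember's profit: π_E = (367 - 2Q)q_E - (177q_E). Setting ∂π_E/∂q_E = 0: 190 - 4q_E - 2(q_A) = 0.
Best responses: q_A = (365 - 2q_E)/4, q_E = (190 - 2q_A)/4.
Solving the pair: q_A = 90, q_E = 5/2.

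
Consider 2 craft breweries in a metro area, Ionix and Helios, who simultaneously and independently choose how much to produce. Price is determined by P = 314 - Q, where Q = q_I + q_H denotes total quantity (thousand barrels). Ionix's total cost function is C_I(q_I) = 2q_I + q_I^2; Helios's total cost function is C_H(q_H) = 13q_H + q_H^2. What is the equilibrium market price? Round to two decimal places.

191.40

Ionix's profit: π_I = (314 - Q)q_I - (2q_I + q_I²). Setting ∂π_I/∂q_I = 0: 312 - 4q_I - (q_H) = 0.
Helios's first-order condition: 301 - 4q_H - (q_I) = 0.
So q_I = (312 - q_H)/4 and q_H = (301 - q_I)/4.
Solving the pair: q_I = 947/15, q_H = 892/15.
Total output Q = 613/5, so price P = 314 - 613/5 = 957/5.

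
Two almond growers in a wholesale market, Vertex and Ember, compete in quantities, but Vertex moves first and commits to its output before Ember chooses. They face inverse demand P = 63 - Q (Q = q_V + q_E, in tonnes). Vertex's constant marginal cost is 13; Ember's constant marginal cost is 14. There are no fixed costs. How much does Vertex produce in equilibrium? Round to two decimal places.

25.50

The follower Ember best-responds to any q_V: π_E = (63 - Q)q_E - 14q_E.
Setting the follower's marginal profit to zero, 49 - q_V - 2q_E = 0, i.e. q_E = (49 - q_V)/2.
Vertex substitutes q_E(q_V) into its own profit: π_V = q_V(63 - q_V - (49 - q_V)/2) - 13q_V = (77/2 - (1/2)q_V)q_V - 13q_V.
Maximising: ∂π_V/∂q_V = 51/2 - q_V = 0, giving q_V = 51/2.
Then q_E = (49 - 51/2)/2 = 47/4.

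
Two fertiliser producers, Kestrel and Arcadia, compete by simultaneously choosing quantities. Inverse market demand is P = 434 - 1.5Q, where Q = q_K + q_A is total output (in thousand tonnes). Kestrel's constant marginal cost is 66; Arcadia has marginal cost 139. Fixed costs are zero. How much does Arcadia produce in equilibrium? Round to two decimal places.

49.33

Kestrel's profit: π_K = (434 - 1.5Q)q_K - (66q_K). Setting ∂π_K/∂q_K = 0: 368 - 3q_K - (3/2)(q_A) = 0.
Arcadia's profit: π_A = (434 - 1.5Q)q_A - (139q_A). Setting ∂π_A/∂q_A = 0: 295 - 3q_A - (3/2)(q_K) = 0.
Rearranging gives the reaction functions q_K = (368 - (3/2)q_A)/3 and q_A = (295 - (3/2)q_K)/3.
Solving the pair: q_K = 98, q_A = 148/3.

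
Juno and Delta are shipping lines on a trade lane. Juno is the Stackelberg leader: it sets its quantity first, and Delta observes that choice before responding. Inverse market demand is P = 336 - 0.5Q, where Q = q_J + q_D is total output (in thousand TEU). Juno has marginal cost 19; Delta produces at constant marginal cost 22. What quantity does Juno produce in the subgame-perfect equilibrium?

The follower Delta best-responds to any q_J: π_D = (336 - 0.5Q)q_D - 22q_D.
∂π_D/∂q_D = 314 - (1/2)q_J - q_D = 0 gives the reaction function q_D = (314 - (1/2)q_J).
The leader anticipates this reaction. Substituting into P = 336 - 0.5Q gives P = 179 - (1/4)q_J, so π_J = (179 - (1/4)q_J)q_J - 19q_J.
Leader FOC: 160 - (1/2)q_J = 0, so q_J = 320.
Then q_D = (314 - (1/2)·320) = 154.

320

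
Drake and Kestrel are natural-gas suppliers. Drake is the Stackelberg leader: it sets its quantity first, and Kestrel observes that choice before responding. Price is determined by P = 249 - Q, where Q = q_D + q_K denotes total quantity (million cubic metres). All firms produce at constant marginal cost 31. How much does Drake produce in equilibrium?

Solve by backward induction. Given q_D, the follower Kestrel maximises π_K = (249 - q_D - q_K)q_K - 31q_K.
∂π_K/∂q_K = 218 - q_D - 2q_K = 0 gives the reaction function q_K = (218 - q_D)/2.
The leader anticipates this reaction. Substituting into P = 249 - Q gives P = 140 - (1/2)q_D, so π_D = (140 - (1/2)q_D)q_D - 31q_D.
Maximising: ∂π_D/∂q_D = 109 - q_D = 0, giving q_D = 109.
Then q_K = (218 - 109)/2 = 109/2.

109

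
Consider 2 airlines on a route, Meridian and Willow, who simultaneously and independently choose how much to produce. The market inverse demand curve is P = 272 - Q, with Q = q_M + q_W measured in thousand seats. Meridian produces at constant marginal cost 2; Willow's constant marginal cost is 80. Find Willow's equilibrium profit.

1444

Meridian's profit: π_M = (272 - Q)q_M - (2q_M). Setting ∂π_M/∂q_M = 0: 270 - 2q_M - (q_W) = 0.
Willow's profit: π_W = (272 - Q)q_W - (80q_W). Setting ∂π_W/∂q_W = 0: 192 - 2q_W - (q_M) = 0.
So q_M = (270 - q_W)/2 and q_W = (192 - q_M)/2.
Solving the pair: q_M = 116, q_W = 38.
Price P = 272 - 154 = 118.
Willow's profit: (118 - 80)·38 = 1444.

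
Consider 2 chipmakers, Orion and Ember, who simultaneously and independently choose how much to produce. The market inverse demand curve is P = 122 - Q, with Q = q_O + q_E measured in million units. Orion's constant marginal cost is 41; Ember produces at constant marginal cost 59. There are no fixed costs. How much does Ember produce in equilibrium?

15

Orion's profit: π_O = (122 - Q)q_O - (41q_O). Setting ∂π_O/∂q_O = 0: 81 - 2q_O - (q_E) = 0.
Ember's profit: π_E = (122 - Q)q_E - (59q_E). Setting ∂π_E/∂q_E = 0: 63 - 2q_E - (q_O) = 0.
So q_O = (81 - q_E)/2 and q_E = (63 - q_O)/2.
Substituting one into the other gives q_O = 33 and q_E = 15.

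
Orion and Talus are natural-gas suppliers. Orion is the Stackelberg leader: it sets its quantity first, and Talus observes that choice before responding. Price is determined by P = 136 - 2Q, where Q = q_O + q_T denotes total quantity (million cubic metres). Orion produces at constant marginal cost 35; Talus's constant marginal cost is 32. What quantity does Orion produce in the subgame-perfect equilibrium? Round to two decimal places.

The follower Talus best-responds to any q_O: π_T = (136 - 2Q)q_T - 32q_T.
∂π_T/∂q_T = 104 - 2q_O - 4q_T = 0 gives the reaction function q_T = (104 - 2q_O)/4.
The leader anticipates this reaction. Substituting into P = 136 - 2Q gives P = 84 - q_O, so π_O = (84 - q_O)q_O - 35q_O.
Leader FOC: 49 - 2q_O = 0, so q_O = 49/2.
Then q_T = (104 - 2·(49/2))/4 = 55/4.

24.50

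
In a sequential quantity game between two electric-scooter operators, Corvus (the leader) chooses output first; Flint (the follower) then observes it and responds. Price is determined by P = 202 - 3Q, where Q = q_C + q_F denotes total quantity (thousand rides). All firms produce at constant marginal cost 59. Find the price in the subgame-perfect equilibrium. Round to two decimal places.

Solve by backward induction. Given q_C, the follower Flint maximises π_F = (202 - 3q_C - 3q_F)q_F - 59q_F.
Follower FOC: 143 - 3q_C - 6q_F = 0, so q_F(q_C) = (143 - 3q_C)/6.
Corvus substitutes q_F(q_C) into its own profit: π_C = q_C(202 - 3q_C - (143 - 3q_C)/2) - 59q_C = (261/2 - (3/2)q_C)q_C - 59q_C.
Maximising: ∂π_C/∂q_C = 143/2 - 3q_C = 0, giving q_C = 143/6.
Then q_F = (143 - 3·(143/6))/6 = 143/12.
Total output Q = 143/4, so price P = 202 - 3·(143/4) = 379/4.

94.75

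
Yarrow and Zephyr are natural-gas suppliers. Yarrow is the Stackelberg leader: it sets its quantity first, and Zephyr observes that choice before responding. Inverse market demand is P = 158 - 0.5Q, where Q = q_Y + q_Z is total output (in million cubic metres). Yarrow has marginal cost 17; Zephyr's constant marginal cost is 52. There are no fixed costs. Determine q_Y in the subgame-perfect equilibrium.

176

Solve by backward induction. Given q_Y, the follower Zephyr maximises π_Z = (158 - (1/2)q_Y - (1/2)q_Z)q_Z - 52q_Z.
Follower FOC: 106 - (1/2)q_Y - q_Z = 0, so q_Z(q_Y) = (106 - (1/2)q_Y).
Yarrow substitutes q_Z(q_Y) into its own profit: π_Y = q_Y(158 - (1/2)q_Y - (106 - (1/2)q_Y)/2) - 17q_Y = (105 - (1/4)q_Y)q_Y - 17q_Y.
Maximising: ∂π_Y/∂q_Y = 88 - (1/2)q_Y = 0, giving q_Y = 176.
Then q_Z = (106 - (1/2)·176) = 18.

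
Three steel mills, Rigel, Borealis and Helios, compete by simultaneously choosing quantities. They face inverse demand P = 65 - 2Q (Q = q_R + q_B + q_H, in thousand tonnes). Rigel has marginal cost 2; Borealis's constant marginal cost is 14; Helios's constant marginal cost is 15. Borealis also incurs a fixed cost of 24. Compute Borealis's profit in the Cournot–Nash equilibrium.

26

Rigel's profit: π_R = (65 - 2Q)q_R - (2q_R). Setting ∂π_R/∂q_R = 0: 63 - 4q_R - 2(q_B + q_H) = 0.
Borealis's profit: π_B = (65 - 2Q)q_B - (14q_B). Setting ∂π_B/∂q_B = 0: 51 - 4q_B - 2(q_R + q_H) = 0.
Helios's profit: π_H = (65 - 2Q)q_H - (15q_H). Setting ∂π_H/∂q_H = 0: 50 - 4q_H - 2(q_R + q_B) = 0.
Adding the 3 conditions: 164 − 4Q − 4Q = 0, i.e. Q = 41/2.
Back-substituting: q_R = (63 − 41)/2 = 11, q_B = (51 − 41)/2 = 5, q_H = (50 − 41)/2 = 9/2.
Price P = 65 - 2·(41/2) = 24.
Borealis's profit: (24 - 14)·5 - 24 = 26.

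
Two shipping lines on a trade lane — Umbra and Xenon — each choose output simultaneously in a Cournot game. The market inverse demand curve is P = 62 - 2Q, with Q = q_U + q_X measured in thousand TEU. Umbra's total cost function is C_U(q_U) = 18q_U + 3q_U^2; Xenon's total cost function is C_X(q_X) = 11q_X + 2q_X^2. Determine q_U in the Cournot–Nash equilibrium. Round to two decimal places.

3.29

Umbra's profit: π_U = (62 - 2Q)q_U - (18q_U + 3q_U²). Setting ∂π_U/∂q_U = 0: 44 - 10q_U - 2(q_X) = 0.
Xenon's first-order condition: 51 - 8q_X - 2(q_U) = 0.
Best responses: q_U = (44 - 2q_X)/10, q_X = (51 - 2q_U)/8.
Solving the pair: q_U = 125/38, q_X = 211/38.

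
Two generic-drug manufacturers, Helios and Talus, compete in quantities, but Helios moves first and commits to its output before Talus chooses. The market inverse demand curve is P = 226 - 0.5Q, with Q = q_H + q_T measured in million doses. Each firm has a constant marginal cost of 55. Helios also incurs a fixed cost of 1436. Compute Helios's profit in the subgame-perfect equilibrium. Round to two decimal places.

5874.25

The follower Talus best-responds to any q_H: π_T = (226 - 0.5Q)q_T - 55q_T.
Setting the follower's marginal profit to zero, 171 - (1/2)q_H - q_T = 0, i.e. q_T = (171 - (1/2)q_H).
The leader anticipates this reaction. Substituting into P = 226 - 0.5Q gives P = 281/2 - (1/4)q_H, so π_H = (281/2 - (1/4)q_H)q_H - 55q_H.
Leader FOC: 171/2 - (1/2)q_H = 0, so q_H = 171.
Then q_T = (171 - (1/2)·171) = 171/2.
Price P = 226 - (1/2)·(513/2) = 391/4.
Helios's profit: (391/4 - 55)·171 - 1436 = 5874.2500.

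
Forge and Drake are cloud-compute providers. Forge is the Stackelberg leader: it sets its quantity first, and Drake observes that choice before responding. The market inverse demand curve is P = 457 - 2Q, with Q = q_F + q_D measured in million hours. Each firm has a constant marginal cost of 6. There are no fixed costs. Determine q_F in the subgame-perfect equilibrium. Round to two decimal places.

112.75

The follower Drake best-responds to any q_F: π_D = (457 - 2Q)q_D - 6q_D.
∂π_D/∂q_D = 451 - 2q_F - 4q_D = 0 gives the reaction function q_D = (451 - 2q_F)/4.
The leader anticipates this reaction. Substituting into P = 457 - 2Q gives P = 463/2 - q_F, so π_F = (463/2 - q_F)q_F - 6q_F.
Maximising: ∂π_F/∂q_F = 451/2 - 2q_F = 0, giving q_F = 451/4.
Then q_D = (451 - 2·(451/4))/4 = 451/8.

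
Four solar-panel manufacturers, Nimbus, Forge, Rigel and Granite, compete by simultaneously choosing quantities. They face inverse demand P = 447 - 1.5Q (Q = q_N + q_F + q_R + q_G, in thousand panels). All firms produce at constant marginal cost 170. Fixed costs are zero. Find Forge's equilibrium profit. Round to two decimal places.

Each firm earns π_i = (447 - 1.5Q)q_i - 170q_i.
Setting ∂π_i/∂q_i = 0 with rivals' quantities fixed: 277 - 3q_i - (3/2)·Σ_{j≠i} q_j = 0.
By symmetry each firm produces the same amount; substituting Σ_{j≠i} q_j = 3q_i yields q_i = 277/(15/2) = 554/15.
Price P = 447 - (3/2)·147.7333 = 1127/5.
Forge's profit: (1127/5 - 170)·(554/15) = 2046.1067.

2046.11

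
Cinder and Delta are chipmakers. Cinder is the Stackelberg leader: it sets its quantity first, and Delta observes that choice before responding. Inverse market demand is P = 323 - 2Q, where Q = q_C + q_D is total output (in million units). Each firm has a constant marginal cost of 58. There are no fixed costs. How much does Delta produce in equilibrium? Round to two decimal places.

The follower Delta best-responds to any q_C: π_D = (323 - 2Q)q_D - 58q_D.
Follower FOC: 265 - 2q_C - 4q_D = 0, so q_D(q_C) = (265 - 2q_C)/4.
Cinder substitutes q_D(q_C) into its own profit: π_C = q_C(323 - 2q_C - (265 - 2q_C)/2) - 58q_C = (381/2 - q_C)q_C - 58q_C.
The leader's first-order condition 265/2 - 2q_C = 0 yields q_C = 265/4.
Then q_D = (265 - 2·(265/4))/4 = 265/8.

33.13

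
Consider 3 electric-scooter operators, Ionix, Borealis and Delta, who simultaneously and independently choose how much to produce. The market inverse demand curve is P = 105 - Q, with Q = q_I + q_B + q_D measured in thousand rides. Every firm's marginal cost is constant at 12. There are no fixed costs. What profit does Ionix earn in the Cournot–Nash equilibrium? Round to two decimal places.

A representative firm's profit is π_i = q_i(105 - Q) - 12q_i.
First-order condition (treating rivals' output as given): 93 - 2q_i - Σ_{j≠i} q_j = 0.
With identical firms every q_j equals q_i, so Σ_{j≠i} q_j = 2q_i and 93 = 4q_i, giving q_i = 93/4.
Price P = 105 - 279/4 = 141/4.
Ionix's profit: (141/4 - 12)·(93/4) = 540.5625.

540.56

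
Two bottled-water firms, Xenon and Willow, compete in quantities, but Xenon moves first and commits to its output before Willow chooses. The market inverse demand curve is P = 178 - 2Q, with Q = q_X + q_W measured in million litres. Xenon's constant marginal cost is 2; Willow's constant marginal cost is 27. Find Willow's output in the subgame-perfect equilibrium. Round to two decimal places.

Solve by backward induction. Given q_X, the follower Willow maximises π_W = (178 - 2q_X - 2q_W)q_W - 27q_W.
∂π_W/∂q_W = 151 - 2q_X - 4q_W = 0 gives the reaction function q_W = (151 - 2q_X)/4.
The leader anticipates this reaction. Substituting into P = 178 - 2Q gives P = 205/2 - q_X, so π_X = (205/2 - q_X)q_X - 2q_X.
Maximising: ∂π_X/∂q_X = 201/2 - 2q_X = 0, giving q_X = 201/4.
Then q_W = (151 - 2·(201/4))/4 = 101/8.

12.63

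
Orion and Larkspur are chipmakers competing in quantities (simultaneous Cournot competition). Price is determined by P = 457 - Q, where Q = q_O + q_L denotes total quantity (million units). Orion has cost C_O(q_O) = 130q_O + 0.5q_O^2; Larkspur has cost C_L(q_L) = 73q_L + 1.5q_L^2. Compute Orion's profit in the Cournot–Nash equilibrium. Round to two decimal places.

Orion's profit: π_O = (457 - Q)q_O - (130q_O + (1/2)q_O²). Setting ∂π_O/∂q_O = 0: 327 - 3q_O - (q_L) = 0.
Larkspur's profit: π_L = (457 - Q)q_L - (73q_L + (3/2)q_L²). Setting ∂π_L/∂q_L = 0: 384 - 5q_L - (q_O) = 0.
Best responses: q_O = (327 - q_L)/3, q_L = (384 - q_O)/5.
Solving the pair: q_O = 1251/14, q_L = 825/14.
Price P = 457 - 1038/7 = 308.7143.
Orion's profit: 308.7143·(1251/14) - 130·(1251/14) - (1/2)(1251/14)² = 11977.0485.

11977.05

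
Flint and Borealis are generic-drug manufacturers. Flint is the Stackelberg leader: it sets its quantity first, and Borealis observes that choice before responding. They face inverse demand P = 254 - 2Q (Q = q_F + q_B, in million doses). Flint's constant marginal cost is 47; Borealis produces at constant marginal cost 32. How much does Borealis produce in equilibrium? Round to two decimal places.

The follower Borealis best-responds to any q_F: π_B = (254 - 2Q)q_B - 32q_B.
∂π_B/∂q_B = 222 - 2q_F - 4q_B = 0 gives the reaction function q_B = (222 - 2q_F)/4.
Flint substitutes q_B(q_F) into its own profit: π_F = q_F(254 - 2q_F - (222 - 2q_F)/2) - 47q_F = (143 - q_F)q_F - 47q_F.
The leader's first-order condition 96 - 2q_F = 0 yields q_F = 48.
Then q_B = (222 - 2·48)/4 = 63/2.

31.50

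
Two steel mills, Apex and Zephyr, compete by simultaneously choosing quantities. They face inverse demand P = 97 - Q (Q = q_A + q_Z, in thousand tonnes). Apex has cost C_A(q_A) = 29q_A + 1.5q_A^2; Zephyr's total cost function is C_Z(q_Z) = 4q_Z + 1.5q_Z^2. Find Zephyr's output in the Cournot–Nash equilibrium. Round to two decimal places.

Apex's profit: π_A = (97 - Q)q_A - (29q_A + (3/2)q_A²). Setting ∂π_A/∂q_A = 0: 68 - 5q_A - (q_Z) = 0.
Zephyr's profit: π_Z = (97 - Q)q_Z - (4q_Z + (3/2)q_Z²). Setting ∂π_Z/∂q_Z = 0: 93 - 5q_Z - (q_A) = 0.
So q_A = (68 - q_Z)/5 and q_Z = (93 - q_A)/5.
Solving the pair: q_A = 247/24, q_Z = 397/24.

16.54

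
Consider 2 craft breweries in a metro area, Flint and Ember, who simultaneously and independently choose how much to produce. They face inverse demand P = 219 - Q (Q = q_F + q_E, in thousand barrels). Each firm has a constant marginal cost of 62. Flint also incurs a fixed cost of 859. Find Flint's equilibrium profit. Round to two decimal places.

A representative firm's profit is π_i = q_i(219 - Q) - 62q_i.
First-order condition (treating rivals' output as given): 157 - 2q_i - q_j = 0.
With identical firms every q_j equals q_i, so q_j = q_i and 157 = 3q_i, giving q_i = 157/3.
Price P = 219 - 314/3 = 343/3.
Flint's profit: (343/3 - 62)·(157/3) - 859 = 1879.7778.

1879.78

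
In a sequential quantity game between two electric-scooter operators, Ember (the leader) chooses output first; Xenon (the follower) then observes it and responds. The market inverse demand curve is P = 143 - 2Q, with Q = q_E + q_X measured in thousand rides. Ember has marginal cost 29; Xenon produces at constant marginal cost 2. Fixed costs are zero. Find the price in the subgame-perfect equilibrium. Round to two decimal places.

50.75

Solve by backward induction. Given q_E, the follower Xenon maximises π_X = (143 - 2q_E - 2q_X)q_X - 2q_X.
Follower FOC: 141 - 2q_E - 4q_X = 0, so q_X(q_E) = (141 - 2q_E)/4.
Ember substitutes q_X(q_E) into its own profit: π_E = q_E(143 - 2q_E - (141 - 2q_E)/2) - 29q_E = (145/2 - q_E)q_E - 29q_E.
The leader's first-order condition 87/2 - 2q_E = 0 yields q_E = 87/4.
Then q_X = (141 - 2·(87/4))/4 = 195/8.
Total output Q = 369/8, so price P = 143 - 2·(369/8) = 203/4.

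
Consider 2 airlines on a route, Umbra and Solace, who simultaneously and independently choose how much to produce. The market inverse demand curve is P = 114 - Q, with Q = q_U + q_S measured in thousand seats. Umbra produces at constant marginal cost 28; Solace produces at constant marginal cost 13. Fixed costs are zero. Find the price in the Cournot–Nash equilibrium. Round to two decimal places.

Umbra's profit: π_U = (114 - Q)q_U - (28q_U). Setting ∂π_U/∂q_U = 0: 86 - 2q_U - (q_S) = 0.
Solace's first-order condition: 101 - 2q_S - (q_U) = 0.
Rearranging gives the reaction functions q_U = (86 - q_S)/2 and q_S = (101 - q_U)/2.
Solving the pair: q_U = 71/3, q_S = 116/3.
Total output Q = 187/3, so price P = 114 - 187/3 = 155/3.

51.67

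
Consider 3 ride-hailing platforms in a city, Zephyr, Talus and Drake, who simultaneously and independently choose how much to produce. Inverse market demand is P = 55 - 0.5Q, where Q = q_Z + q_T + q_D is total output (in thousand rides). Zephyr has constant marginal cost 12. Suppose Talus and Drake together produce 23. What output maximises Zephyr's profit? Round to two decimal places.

31.50

With rivals' combined output fixed at 23, Zephyr's profit is π_Z = (55 - (1/2)·23 - (1/2)q_Z)q_Z - (12q_Z) = (87/2 - (1/2)q_Z)q_Z - (12q_Z).
∂π_Z/∂q_Z = 63/2 - q_Z = 0, so q_Z = 63/2.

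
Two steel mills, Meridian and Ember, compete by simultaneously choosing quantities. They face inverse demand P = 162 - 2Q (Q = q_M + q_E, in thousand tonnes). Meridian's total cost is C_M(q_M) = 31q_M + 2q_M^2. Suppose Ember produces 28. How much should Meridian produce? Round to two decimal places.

With the rival's output fixed at 28, Meridian's profit is π_M = (162 - 2·28 - 2q_M)q_M - (31q_M + 2q_M²) = (106 - 2q_M)q_M - (31q_M + 2q_M²).
∂π_M/∂q_M = 75 - 8q_M = 0, so q_M = 75/8.

9.38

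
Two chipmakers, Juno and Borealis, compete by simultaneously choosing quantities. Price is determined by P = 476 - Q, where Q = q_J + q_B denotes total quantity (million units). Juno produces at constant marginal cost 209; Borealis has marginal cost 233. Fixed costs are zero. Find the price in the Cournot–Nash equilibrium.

306

Juno's profit: π_J = (476 - Q)q_J - (209q_J). Setting ∂π_J/∂q_J = 0: 267 - 2q_J - (q_B) = 0.
Borealis's first-order condition: 243 - 2q_B - (q_J) = 0.
So q_J = (267 - q_B)/2 and q_B = (243 - q_J)/2.
Solving the pair: q_J = 97, q_B = 73.
Total output Q = 170, so price P = 476 - 170 = 306.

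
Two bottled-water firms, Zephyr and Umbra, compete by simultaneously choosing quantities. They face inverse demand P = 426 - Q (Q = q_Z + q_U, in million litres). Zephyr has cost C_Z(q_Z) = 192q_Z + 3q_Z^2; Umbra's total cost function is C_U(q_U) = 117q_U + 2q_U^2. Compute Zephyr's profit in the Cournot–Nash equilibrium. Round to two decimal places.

Zephyr's profit: π_Z = (426 - Q)q_Z - (192q_Z + 3q_Z²). Setting ∂π_Z/∂q_Z = 0: 234 - 8q_Z - (q_U) = 0.
Umbra's profit: π_U = (426 - Q)q_U - (117q_U + 2q_U²). Setting ∂π_U/∂q_U = 0: 309 - 6q_U - (q_Z) = 0.
Best responses: q_Z = (234 - q_U)/8, q_U = (309 - q_Z)/6.
Solving the pair: q_Z = 1095/47, q_U = 47.6170.
Price P = 426 - 70.9149 = 355.0851.
Zephyr's profit: 355.0851·(1095/47) - 192·(1095/47) - 3(1095/47)² = 2171.1634.

2171.16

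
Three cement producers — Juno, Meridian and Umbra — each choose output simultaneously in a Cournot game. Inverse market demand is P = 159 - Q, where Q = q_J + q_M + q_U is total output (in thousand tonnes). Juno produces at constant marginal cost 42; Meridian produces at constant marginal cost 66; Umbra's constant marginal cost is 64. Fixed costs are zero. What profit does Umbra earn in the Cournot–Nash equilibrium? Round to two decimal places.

351.56

Juno's profit: π_J = (159 - Q)q_J - (42q_J). Setting ∂π_J/∂q_J = 0: 117 - 2q_J - (q_M + q_U) = 0.
Meridian's profit: π_M = (159 - Q)q_M - (66q_M). Setting ∂π_M/∂q_M = 0: 93 - 2q_M - (q_J + q_U) = 0.
Umbra's first-order condition: 95 - 2q_U - (q_J + q_M) = 0.
Adding the 3 first-order conditions: 305 − 4Q = 0, so Q = 305/4.
Back-substituting: q_J = (117 − 305/4) = 163/4, q_M = (93 − 305/4) = 67/4, q_U = (95 − 305/4) = 75/4.
Price P = 159 - 305/4 = 331/4.
Umbra's profit: (331/4 - 64)·(75/4) = 351.5625.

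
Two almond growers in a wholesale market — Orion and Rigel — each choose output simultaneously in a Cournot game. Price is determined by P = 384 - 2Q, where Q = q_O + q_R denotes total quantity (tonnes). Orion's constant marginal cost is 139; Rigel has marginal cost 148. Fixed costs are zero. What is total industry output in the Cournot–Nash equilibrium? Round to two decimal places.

80.17

Orion's profit: π_O = (384 - 2Q)q_O - (139q_O). Setting ∂π_O/∂q_O = 0: 245 - 4q_O - 2(q_R) = 0.
Rigel's first-order condition: 236 - 4q_R - 2(q_O) = 0.
Best responses: q_O = (245 - 2q_R)/4, q_R = (236 - 2q_O)/4.
Solving the pair: q_O = 127/3, q_R = 227/6.
Total output Q = 127/3 + 227/6 = 481/6.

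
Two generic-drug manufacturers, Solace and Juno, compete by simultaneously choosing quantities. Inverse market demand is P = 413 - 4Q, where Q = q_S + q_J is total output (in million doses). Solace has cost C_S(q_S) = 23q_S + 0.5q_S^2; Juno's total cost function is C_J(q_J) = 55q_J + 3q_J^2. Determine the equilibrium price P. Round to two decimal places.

Solace's profit: π_S = (413 - 4Q)q_S - (23q_S + (1/2)q_S²). Setting ∂π_S/∂q_S = 0: 390 - 9q_S - 4(q_J) = 0.
Juno's profit: π_J = (413 - 4Q)q_J - (55q_J + 3q_J²). Setting ∂π_J/∂q_J = 0: 358 - 14q_J - 4(q_S) = 0.
Best responses: q_S = (390 - 4q_J)/9, q_J = (358 - 4q_S)/14.
Solving the pair: q_S = 36.6182, q_J = 831/55.
Total output Q = 569/11, so price P = 413 - 4·(569/11) = 206.0909.

206.09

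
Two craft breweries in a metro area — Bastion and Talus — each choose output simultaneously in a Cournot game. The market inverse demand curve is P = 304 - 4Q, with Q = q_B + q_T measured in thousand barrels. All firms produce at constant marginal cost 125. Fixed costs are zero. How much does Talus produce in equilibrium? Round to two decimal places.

Each firm earns π_i = (304 - 4Q)q_i - 125q_i.
First-order condition (treating rivals' output as given): 179 - 8q_i - 4q_j = 0.
By symmetry each firm produces the same amount; substituting q_j = q_i yields q_i = 179/12.

14.92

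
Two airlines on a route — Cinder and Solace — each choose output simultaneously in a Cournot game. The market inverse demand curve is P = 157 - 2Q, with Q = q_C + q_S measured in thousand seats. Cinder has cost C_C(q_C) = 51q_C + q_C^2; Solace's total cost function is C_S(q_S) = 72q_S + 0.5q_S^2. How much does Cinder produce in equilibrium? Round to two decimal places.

13.85

Cinder's profit: π_C = (157 - 2Q)q_C - (51q_C + q_C²). Setting ∂π_C/∂q_C = 0: 106 - 6q_C - 2(q_S) = 0.
Solace's profit: π_S = (157 - 2Q)q_S - (72q_S + (1/2)q_S²). Setting ∂π_S/∂q_S = 0: 85 - 5q_S - 2(q_C) = 0.
Best responses: q_C = (106 - 2q_S)/6, q_S = (85 - 2q_C)/5.
Solving the pair: q_C = 180/13, q_S = 149/13.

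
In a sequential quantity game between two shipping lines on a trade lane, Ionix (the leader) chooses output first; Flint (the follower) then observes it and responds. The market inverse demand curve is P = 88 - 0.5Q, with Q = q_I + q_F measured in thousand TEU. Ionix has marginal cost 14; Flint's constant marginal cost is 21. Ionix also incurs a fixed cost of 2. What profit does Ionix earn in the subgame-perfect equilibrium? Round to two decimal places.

The follower Flint best-responds to any q_I: π_F = (88 - 0.5Q)q_F - 21q_F.
Follower FOC: 67 - (1/2)q_I - q_F = 0, so q_F(q_I) = (67 - (1/2)q_I).
Ionix substitutes q_F(q_I) into its own profit: π_I = q_I(88 - (1/2)q_I - (67 - (1/2)q_I)/2) - 14q_I = (109/2 - (1/4)q_I)q_I - 14q_I.
The leader's first-order condition 81/2 - (1/2)q_I = 0 yields q_I = 81.
Then q_F = (67 - (1/2)·81) = 53/2.
Price P = 88 - (1/2)·(215/2) = 137/4.
Ionix's profit: (137/4 - 14)·81 - 2 = 1638.2500.

1638.25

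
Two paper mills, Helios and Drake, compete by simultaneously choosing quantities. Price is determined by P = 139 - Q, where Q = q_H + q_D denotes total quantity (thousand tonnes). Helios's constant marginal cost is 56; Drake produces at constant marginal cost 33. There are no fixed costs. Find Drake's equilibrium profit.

1849

Helios's profit: π_H = (139 - Q)q_H - (56q_H). Setting ∂π_H/∂q_H = 0: 83 - 2q_H - (q_D) = 0.
Drake's profit: π_D = (139 - Q)q_D - (33q_D). Setting ∂π_D/∂q_D = 0: 106 - 2q_D - (q_H) = 0.
Best responses: q_H = (83 - q_D)/2, q_D = (106 - q_H)/2.
Solving the pair: q_H = 20, q_D = 43.
Price P = 139 - 63 = 76.
Drake's profit: (76 - 33)·43 = 1849.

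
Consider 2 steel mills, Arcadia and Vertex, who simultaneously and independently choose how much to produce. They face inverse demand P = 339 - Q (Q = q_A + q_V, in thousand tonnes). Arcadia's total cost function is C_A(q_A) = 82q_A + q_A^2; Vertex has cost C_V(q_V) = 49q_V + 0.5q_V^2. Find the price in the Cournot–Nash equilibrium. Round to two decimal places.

213.18

Arcadia's profit: π_A = (339 - Q)q_A - (82q_A + q_A²). Setting ∂π_A/∂q_A = 0: 257 - 4q_A - (q_V) = 0.
Vertex's profit: π_V = (339 - Q)q_V - (49q_V + (1/2)q_V²). Setting ∂π_V/∂q_V = 0: 290 - 3q_V - (q_A) = 0.
Best responses: q_A = (257 - q_V)/4, q_V = (290 - q_A)/3.
Solving the pair: q_A = 481/11, q_V = 903/11.
Total output Q = 1384/11, so price P = 339 - 1384/11 = 213.1818.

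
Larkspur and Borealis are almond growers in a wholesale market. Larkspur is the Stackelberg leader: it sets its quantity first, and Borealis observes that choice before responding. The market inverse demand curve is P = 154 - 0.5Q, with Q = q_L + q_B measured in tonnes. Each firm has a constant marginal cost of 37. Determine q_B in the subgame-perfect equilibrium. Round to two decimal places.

58.50

Solve by backward induction. Given q_L, the follower Borealis maximises π_B = (154 - (1/2)q_L - (1/2)q_B)q_B - 37q_B.
Follower FOC: 117 - (1/2)q_L - q_B = 0, so q_B(q_L) = (117 - (1/2)q_L).
Larkspur substitutes q_B(q_L) into its own profit: π_L = q_L(154 - (1/2)q_L - (117 - (1/2)q_L)/2) - 37q_L = (191/2 - (1/4)q_L)q_L - 37q_L.
Leader FOC: 117/2 - (1/2)q_L = 0, so q_L = 117.
Then q_B = (117 - (1/2)·117) = 117/2.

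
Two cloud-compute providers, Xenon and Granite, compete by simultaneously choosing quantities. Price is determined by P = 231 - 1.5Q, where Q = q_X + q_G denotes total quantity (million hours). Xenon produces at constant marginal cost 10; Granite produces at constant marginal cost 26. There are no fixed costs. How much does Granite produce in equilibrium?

Xenon's profit: π_X = (231 - 1.5Q)q_X - (10q_X). Setting ∂π_X/∂q_X = 0: 221 - 3q_X - (3/2)(q_G) = 0.
Granite's first-order condition: 205 - 3q_G - (3/2)(q_X) = 0.
Best responses: q_X = (221 - (3/2)q_G)/3, q_G = (205 - (3/2)q_X)/3.
Substituting one into the other gives q_X = 158/3 and q_G = 42.

42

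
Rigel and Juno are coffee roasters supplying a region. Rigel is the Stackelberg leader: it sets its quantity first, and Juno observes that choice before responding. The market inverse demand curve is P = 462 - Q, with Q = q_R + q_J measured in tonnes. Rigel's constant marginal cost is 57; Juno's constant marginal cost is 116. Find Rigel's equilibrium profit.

26912

Solve by backward induction. Given q_R, the follower Juno maximises π_J = (462 - q_R - q_J)q_J - 116q_J.
Follower FOC: 346 - q_R - 2q_J = 0, so q_J(q_R) = (346 - q_R)/2.
The leader anticipates this reaction. Substituting into P = 462 - Q gives P = 289 - (1/2)q_R, so π_R = (289 - (1/2)q_R)q_R - 57q_R.
Maximising: ∂π_R/∂q_R = 232 - q_R = 0, giving q_R = 232.
Then q_J = (346 - 232)/2 = 57.
Price P = 462 - 289 = 173.
Rigel's profit: (173 - 57)·232 = 26912.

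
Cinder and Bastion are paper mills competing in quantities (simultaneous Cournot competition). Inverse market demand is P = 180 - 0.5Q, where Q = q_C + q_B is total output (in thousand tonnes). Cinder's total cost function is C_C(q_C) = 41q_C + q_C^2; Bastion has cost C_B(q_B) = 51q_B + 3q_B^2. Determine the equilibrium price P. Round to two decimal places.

Cinder's profit: π_C = (180 - 0.5Q)q_C - (41q_C + q_C²). Setting ∂π_C/∂q_C = 0: 139 - 3q_C - (1/2)(q_B) = 0.
Bastion's profit: π_B = (180 - 0.5Q)q_B - (51q_B + 3q_B²). Setting ∂π_B/∂q_B = 0: 129 - 7q_B - (1/2)(q_C) = 0.
Rearranging gives the reaction functions q_C = (139 - (1/2)q_B)/3 and q_B = (129 - (1/2)q_C)/7.
Substituting one into the other gives q_C = 43.7831 and q_B = 1270/83.
Total output Q = 59.0843, so price P = 180 - (1/2)·59.0843 = 150.4578.

150.46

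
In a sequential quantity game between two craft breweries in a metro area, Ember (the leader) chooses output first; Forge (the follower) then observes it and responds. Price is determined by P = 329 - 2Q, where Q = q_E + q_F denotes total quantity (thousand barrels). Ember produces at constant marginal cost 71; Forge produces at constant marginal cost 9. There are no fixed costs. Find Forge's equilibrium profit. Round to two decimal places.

6160.50

The follower Forge best-responds to any q_E: π_F = (329 - 2Q)q_F - 9q_F.
Setting the follower's marginal profit to zero, 320 - 2q_E - 4q_F = 0, i.e. q_F = (320 - 2q_E)/4.
The leader anticipates this reaction. Substituting into P = 329 - 2Q gives P = 169 - q_E, so π_E = (169 - q_E)q_E - 71q_E.
Leader FOC: 98 - 2q_E = 0, so q_E = 49.
Then q_F = (320 - 2·49)/4 = 111/2.
Price P = 329 - 2·(209/2) = 120.
Forge's profit: (120 - 9)·(111/2) = 6160.5000.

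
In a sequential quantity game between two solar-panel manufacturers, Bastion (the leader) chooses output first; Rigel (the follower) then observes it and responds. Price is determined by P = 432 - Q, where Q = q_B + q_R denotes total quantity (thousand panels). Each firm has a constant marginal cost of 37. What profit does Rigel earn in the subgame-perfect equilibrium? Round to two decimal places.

9751.56

Solve by backward induction. Given q_B, the follower Rigel maximises π_R = (432 - q_B - q_R)q_R - 37q_R.
∂π_R/∂q_R = 395 - q_B - 2q_R = 0 gives the reaction function q_R = (395 - q_B)/2.
The leader anticipates this reaction. Substituting into P = 432 - Q gives P = 469/2 - (1/2)q_B, so π_B = (469/2 - (1/2)q_B)q_B - 37q_B.
The leader's first-order condition 395/2 - q_B = 0 yields q_B = 395/2.
Then q_R = (395 - 395/2)/2 = 395/4.
Price P = 432 - 1185/4 = 543/4.
Rigel's profit: (543/4 - 37)·(395/4) = 9751.5625.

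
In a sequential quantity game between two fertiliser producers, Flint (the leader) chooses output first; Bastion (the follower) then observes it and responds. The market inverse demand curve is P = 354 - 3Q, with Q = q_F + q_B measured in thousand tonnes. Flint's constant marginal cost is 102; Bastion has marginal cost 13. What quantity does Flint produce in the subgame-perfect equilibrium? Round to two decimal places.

27.17

Solve by backward induction. Given q_F, the follower Bastion maximises π_B = (354 - 3q_F - 3q_B)q_B - 13q_B.
Follower FOC: 341 - 3q_F - 6q_B = 0, so q_B(q_F) = (341 - 3q_F)/6.
Flint substitutes q_B(q_F) into its own profit: π_F = q_F(354 - 3q_F - (341 - 3q_F)/2) - 102q_F = (367/2 - (3/2)q_F)q_F - 102q_F.
Maximising: ∂π_F/∂q_F = 163/2 - 3q_F = 0, giving q_F = 163/6.
Then q_B = (341 - 3·(163/6))/6 = 173/4.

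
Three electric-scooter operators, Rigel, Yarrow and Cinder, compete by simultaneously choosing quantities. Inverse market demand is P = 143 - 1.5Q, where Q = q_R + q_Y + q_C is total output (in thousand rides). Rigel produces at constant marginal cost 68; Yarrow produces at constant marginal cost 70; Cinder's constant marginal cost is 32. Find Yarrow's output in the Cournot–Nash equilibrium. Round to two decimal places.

5.50

Rigel's profit: π_R = (143 - 1.5Q)q_R - (68q_R). Setting ∂π_R/∂q_R = 0: 75 - 3q_R - (3/2)(q_Y + q_C) = 0.
Yarrow's first-order condition: 73 - 3q_Y - (3/2)(q_R + q_C) = 0.
Cinder's profit: π_C = (143 - 1.5Q)q_C - (32q_C). Setting ∂π_C/∂q_C = 0: 111 - 3q_C - (3/2)(q_R + q_Y) = 0.
Adding the 3 conditions: 259 − 3Q − 3Q = 0, i.e. Q = 259/6.
Back-substituting: q_R = (75 − 259/4)/(3/2) = 41/6, q_Y = (73 − 259/4)/(3/2) = 11/2, q_C = (111 − 259/4)/(3/2) = 185/6.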